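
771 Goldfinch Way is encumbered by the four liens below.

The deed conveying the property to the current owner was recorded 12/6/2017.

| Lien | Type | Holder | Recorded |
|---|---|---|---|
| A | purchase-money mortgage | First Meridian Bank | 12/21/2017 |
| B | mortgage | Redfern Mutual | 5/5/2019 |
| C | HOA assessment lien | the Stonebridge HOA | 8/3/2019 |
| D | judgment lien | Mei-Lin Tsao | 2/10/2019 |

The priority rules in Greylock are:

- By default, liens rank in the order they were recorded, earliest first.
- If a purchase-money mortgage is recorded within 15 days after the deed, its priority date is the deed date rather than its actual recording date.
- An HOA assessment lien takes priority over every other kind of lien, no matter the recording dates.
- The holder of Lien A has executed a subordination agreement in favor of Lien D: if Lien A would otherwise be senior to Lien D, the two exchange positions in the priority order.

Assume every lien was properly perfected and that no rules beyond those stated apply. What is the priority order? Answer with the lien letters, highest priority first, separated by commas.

C, D, A, B

First, effective dates: A relates back to the deed date 12/6/2017.
As an HOA assessment lien, C is senior to every other lien.
The other liens, earliest effective date first: A (12/6/2017), D (2/10/2019), B (5/5/2019).
A is senior to D before the subordination, so the two trade places.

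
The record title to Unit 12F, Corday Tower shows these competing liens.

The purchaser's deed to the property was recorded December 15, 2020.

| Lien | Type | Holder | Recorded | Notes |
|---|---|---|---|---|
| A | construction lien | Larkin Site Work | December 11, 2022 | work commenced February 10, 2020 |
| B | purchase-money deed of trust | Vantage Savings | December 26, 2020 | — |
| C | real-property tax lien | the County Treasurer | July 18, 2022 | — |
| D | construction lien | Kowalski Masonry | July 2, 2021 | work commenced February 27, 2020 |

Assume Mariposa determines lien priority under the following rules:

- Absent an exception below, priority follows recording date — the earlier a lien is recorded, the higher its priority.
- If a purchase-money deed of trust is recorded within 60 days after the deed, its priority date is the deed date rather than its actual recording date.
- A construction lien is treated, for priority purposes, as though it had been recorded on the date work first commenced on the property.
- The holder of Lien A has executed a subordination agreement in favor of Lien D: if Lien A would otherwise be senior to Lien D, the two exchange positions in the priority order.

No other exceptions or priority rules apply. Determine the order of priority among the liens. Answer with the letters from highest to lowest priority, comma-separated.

Adjusting effective dates: A relates back to February 10, 2020 (work commenced); B relates back to the deed date December 15, 2020; D's effective date is February 27, 2020, when work began.
Ordering by effective date: A (February 10, 2020), D (February 27, 2020), B (December 15, 2020), C (July 18, 2022).
The subordination applies — A was senior to D — so A and D swap.

D, A, B, C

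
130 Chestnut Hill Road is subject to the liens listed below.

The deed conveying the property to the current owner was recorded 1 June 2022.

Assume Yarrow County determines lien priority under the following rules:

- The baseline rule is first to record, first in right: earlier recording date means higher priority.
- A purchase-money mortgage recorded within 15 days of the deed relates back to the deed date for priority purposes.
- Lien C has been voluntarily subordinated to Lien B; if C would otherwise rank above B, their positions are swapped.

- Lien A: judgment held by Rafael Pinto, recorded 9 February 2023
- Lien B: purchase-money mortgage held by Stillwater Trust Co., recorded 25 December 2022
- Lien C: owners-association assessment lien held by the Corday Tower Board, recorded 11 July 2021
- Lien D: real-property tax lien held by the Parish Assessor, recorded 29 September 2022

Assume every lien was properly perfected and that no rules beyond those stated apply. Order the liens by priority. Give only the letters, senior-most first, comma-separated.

Effective dates after the stated exceptions: B missed the 15-day window (207 days after the deed), so its recording date stands.
Sorted by effective date: C (11 July 2021), D (29 September 2022), B (25 December 2022), A (9 February 2023).
The subordination applies — C was senior to B — so C and B swap.

B, D, C, A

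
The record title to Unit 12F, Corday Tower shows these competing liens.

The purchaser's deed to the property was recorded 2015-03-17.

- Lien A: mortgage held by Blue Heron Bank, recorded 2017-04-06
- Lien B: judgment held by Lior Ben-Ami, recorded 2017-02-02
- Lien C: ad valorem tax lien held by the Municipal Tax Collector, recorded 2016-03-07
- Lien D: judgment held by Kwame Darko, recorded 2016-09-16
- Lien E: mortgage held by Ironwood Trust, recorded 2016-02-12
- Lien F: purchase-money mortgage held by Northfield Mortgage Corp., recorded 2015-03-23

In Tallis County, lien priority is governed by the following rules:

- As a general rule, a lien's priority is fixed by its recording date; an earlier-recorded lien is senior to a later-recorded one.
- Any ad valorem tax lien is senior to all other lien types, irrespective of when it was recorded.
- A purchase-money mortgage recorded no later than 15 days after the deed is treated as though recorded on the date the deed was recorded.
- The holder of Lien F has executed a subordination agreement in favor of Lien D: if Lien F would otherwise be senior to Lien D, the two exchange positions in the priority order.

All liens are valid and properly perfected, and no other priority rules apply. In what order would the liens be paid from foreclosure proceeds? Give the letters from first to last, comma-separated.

First, effective dates: F relates back to the deed date 2015-03-17.
As an ad valorem tax lien, C is senior to every other lien.
Remaining liens by effective date: F (2015-03-17), E (2016-02-12), D (2016-09-16), B (2017-02-02), A (2017-04-06).
F would otherwise be senior to D, so under the subordination agreement F and D exchange positions.

C, D, E, F, B, A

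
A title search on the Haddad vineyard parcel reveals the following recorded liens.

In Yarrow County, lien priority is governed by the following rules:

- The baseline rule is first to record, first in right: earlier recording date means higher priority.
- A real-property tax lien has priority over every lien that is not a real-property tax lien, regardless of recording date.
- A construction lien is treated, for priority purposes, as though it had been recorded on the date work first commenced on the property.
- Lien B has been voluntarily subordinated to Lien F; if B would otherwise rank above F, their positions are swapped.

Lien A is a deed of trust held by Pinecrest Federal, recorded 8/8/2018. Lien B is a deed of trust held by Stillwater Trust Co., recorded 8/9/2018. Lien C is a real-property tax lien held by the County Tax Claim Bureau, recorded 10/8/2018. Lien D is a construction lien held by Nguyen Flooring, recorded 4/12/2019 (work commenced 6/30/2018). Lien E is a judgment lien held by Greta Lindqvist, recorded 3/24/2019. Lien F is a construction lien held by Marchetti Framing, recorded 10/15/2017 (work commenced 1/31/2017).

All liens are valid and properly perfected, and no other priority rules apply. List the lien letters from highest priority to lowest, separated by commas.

Effective dates after the stated exceptions: D's effective date is 6/30/2018, when work began; F relates back to 1/31/2017 (work commenced).
C, as a real-property tax lien, has superpriority and ranks first.
Among the remaining liens, by effective date: F (1/31/2017), D (6/30/2018), A (8/8/2018), B (8/9/2018), E (3/24/2019).
Since B is not senior to F, the subordination leaves the order unchanged.

C, F, D, A, B, E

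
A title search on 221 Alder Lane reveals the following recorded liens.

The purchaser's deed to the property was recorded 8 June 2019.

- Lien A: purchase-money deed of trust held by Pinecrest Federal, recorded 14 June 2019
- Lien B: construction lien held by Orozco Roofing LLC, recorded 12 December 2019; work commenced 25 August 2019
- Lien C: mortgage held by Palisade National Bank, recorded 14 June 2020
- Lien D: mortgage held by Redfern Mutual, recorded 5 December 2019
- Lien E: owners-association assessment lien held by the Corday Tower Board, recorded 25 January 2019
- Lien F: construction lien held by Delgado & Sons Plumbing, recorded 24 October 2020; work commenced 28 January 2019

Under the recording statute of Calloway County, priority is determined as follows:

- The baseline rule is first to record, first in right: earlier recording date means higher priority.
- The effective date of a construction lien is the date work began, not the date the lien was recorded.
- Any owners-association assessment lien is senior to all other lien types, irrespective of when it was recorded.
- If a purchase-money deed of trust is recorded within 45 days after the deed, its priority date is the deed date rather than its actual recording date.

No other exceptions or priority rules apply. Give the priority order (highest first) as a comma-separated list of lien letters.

First, effective dates: A's effective date is the deed date, 8 June 2019; B's effective date is 25 August 2019, when work began; F relates back to 28 January 2019 (work commenced).
E is an owners-association assessment lien, so it outranks all other liens regardless of date.
The other liens, earliest effective date first: F (28 January 2019), A (8 June 2019), B (25 August 2019), D (5 December 2019), C (14 June 2020).

E, F, A, B, D, C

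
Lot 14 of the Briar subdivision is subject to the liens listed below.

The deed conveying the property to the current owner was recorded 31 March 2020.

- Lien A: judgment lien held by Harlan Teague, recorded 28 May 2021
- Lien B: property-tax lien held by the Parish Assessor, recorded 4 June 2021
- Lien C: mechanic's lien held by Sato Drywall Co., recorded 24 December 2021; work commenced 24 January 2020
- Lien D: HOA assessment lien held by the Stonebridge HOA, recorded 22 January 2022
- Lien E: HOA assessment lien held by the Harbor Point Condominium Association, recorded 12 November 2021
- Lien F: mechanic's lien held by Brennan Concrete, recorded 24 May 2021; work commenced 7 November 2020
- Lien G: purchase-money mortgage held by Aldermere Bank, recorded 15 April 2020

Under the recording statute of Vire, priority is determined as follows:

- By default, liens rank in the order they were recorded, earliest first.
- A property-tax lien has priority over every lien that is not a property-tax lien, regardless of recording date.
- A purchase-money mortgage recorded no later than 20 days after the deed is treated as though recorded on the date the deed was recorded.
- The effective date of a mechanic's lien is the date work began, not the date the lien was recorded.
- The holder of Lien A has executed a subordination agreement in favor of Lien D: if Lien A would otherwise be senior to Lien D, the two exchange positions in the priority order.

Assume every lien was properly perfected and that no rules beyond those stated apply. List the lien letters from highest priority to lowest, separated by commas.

Effective dates: C is treated as recorded 24 January 2020, the work-commencement date; F is treated as recorded 7 November 2020, the work-commencement date; G was recorded within the 20-day window, so its effective date is the deed date 31 March 2020.
As a property-tax lien, B is senior to every other lien.
Among the remaining liens, by effective date: C (24 January 2020), G (31 March 2020), F (7 November 2020), A (28 May 2021), E (12 November 2021), D (22 January 2022).
The subordination applies — A was senior to D — so A and D swap.

B, C, G, F, D, E, A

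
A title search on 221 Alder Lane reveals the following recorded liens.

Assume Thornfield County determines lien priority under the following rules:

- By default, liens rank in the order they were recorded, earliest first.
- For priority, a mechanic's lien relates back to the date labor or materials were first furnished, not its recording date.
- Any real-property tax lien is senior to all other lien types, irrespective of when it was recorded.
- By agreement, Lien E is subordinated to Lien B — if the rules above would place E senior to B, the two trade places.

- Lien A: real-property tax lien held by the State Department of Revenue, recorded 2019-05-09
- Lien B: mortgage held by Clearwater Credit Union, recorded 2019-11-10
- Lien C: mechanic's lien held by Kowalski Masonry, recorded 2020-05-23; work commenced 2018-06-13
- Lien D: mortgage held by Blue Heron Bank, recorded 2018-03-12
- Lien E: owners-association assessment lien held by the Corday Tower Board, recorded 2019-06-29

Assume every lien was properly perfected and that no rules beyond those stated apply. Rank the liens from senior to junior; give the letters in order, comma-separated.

A, D, C, B, E

First, effective dates: C is treated as recorded 2018-06-13, the work-commencement date.
As a real-property tax lien, A is senior to every other lien.
Among the remaining liens, by effective date: D (2018-03-12), C (2018-06-13), E (2019-06-29), B (2019-11-10).
The subordination applies — E was senior to B — so E and B swap.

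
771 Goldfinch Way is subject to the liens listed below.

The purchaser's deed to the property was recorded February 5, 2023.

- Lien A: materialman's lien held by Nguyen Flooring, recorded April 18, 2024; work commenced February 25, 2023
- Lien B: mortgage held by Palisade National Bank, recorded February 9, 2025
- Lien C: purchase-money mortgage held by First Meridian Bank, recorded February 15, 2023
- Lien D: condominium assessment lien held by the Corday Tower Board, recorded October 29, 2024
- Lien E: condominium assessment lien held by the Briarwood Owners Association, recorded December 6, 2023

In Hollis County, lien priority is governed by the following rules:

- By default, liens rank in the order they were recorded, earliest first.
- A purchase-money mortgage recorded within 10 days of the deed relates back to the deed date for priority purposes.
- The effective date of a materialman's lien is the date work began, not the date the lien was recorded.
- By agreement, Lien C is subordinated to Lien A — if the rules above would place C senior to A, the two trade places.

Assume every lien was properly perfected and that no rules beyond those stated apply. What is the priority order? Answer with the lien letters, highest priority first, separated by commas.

A, C, E, D, B

First, effective dates: A is treated as recorded February 25, 2023, the work-commencement date; C was recorded within the 10-day window, so its effective date is the deed date February 5, 2023.
By effective date, earliest first: C (February 5, 2023), A (February 25, 2023), E (December 6, 2023), D (October 29, 2024), B (February 9, 2025).
The subordination applies — C was senior to A — so C and A swap.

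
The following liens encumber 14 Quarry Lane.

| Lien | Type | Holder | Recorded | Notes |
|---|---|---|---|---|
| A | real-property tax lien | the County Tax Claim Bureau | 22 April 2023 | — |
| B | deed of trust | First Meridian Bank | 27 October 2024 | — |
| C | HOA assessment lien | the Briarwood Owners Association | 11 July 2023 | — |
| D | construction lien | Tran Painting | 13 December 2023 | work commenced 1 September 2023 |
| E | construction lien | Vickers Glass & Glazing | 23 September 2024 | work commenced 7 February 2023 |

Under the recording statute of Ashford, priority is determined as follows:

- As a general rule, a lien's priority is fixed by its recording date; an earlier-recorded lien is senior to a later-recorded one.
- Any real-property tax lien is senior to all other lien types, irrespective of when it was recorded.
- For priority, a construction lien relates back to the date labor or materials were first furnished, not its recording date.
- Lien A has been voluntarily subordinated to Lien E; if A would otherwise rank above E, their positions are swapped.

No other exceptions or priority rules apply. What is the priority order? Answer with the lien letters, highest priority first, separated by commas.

E, A, C, D, B

Effective dates: D's effective date is 1 September 2023, when work began; E is treated as recorded 7 February 2023, the work-commencement date.
As a real-property tax lien, A is senior to every other lien.
Among the remaining liens, by effective date: E (7 February 2023), C (11 July 2023), D (1 September 2023), B (27 October 2024).
A is senior to E before the subordination, so the two trade places.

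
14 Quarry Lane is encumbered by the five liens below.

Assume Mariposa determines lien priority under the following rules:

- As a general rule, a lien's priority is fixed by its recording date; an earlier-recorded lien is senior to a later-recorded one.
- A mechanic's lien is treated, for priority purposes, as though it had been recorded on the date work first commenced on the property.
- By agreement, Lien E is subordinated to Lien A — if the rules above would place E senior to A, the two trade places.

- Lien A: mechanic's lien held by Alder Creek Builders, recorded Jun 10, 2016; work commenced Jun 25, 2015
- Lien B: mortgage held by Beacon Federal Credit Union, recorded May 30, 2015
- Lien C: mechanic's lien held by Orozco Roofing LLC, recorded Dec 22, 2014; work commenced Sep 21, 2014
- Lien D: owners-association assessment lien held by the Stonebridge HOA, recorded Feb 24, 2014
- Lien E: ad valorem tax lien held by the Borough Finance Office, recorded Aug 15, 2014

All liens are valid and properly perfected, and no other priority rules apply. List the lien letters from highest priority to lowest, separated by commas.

D, A, C, B, E

Adjusting effective dates: A is treated as recorded Jun 25, 2015, the work-commencement date; C is treated as recorded Sep 21, 2014, the work-commencement date.
By effective date, earliest first: D (Feb 24, 2014), E (Aug 15, 2014), C (Sep 21, 2014), B (May 30, 2015), A (Jun 25, 2015).
The subordination applies — E was senior to A — so E and A swap.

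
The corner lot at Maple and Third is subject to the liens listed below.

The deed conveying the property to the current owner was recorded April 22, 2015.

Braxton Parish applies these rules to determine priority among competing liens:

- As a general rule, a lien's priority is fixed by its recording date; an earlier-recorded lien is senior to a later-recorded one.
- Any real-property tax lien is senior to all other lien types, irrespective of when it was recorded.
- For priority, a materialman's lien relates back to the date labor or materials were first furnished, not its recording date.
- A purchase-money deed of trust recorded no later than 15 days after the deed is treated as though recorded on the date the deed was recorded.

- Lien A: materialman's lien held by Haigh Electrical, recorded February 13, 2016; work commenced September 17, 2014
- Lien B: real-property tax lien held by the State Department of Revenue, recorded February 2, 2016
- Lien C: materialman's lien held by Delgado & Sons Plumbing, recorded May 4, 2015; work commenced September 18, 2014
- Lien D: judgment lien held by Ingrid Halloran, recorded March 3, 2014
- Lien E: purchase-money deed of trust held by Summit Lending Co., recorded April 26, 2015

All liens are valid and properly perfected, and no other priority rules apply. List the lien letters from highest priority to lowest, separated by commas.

B, D, A, C, E

Effective dates after the stated exceptions: A's effective date is September 17, 2014, when work began; C's effective date is September 18, 2014, when work began; E relates back to the deed date April 22, 2015.
As a real-property tax lien, B is senior to every other lien.
Remaining liens by effective date: D (March 3, 2014), A (September 17, 2014), C (September 18, 2014), E (April 22, 2015).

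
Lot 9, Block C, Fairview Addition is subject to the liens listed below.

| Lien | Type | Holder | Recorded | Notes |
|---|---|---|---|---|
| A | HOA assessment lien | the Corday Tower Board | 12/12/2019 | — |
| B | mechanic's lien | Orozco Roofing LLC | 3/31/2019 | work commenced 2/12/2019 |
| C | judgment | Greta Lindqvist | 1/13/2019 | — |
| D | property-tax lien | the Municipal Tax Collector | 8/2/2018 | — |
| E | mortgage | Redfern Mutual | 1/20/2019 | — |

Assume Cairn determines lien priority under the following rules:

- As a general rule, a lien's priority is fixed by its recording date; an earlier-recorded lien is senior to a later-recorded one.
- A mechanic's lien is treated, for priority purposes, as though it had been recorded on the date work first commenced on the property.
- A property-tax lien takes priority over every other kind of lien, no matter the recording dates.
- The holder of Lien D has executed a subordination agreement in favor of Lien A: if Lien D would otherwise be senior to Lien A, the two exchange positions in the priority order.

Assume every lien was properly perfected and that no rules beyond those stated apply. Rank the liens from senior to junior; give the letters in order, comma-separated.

First, effective dates: B's effective date is 2/12/2019, when work began.
As a property-tax lien, D is senior to every other lien.
Among the remaining liens, by effective date: C (1/13/2019), E (1/20/2019), B (2/12/2019), A (12/12/2019).
Because D would otherwise rank above A, the subordination swaps them.

A, C, E, B, D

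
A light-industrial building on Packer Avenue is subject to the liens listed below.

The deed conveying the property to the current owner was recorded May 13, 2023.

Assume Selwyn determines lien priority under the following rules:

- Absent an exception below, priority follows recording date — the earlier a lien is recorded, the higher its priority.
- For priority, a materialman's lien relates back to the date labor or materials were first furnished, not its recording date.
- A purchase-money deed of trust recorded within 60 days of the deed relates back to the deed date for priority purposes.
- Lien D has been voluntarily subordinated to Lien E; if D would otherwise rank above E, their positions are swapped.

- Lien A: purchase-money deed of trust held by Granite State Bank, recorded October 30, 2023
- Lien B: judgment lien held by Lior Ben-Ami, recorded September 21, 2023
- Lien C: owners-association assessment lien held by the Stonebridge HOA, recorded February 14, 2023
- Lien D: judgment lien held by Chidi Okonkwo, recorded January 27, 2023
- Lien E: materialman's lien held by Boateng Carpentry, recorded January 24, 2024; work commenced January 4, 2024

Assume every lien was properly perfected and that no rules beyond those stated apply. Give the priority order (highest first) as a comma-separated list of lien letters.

Effective dates: A was recorded 170 days after the deed — beyond 60 days — so no relation-back applies; E's effective date is January 4, 2024, when work began.
By effective date: D (January 27, 2023), C (February 14, 2023), B (September 21, 2023), A (October 30, 2023), E (January 4, 2024).
D is senior to E before the subordination, so the two trade places.

E, C, B, A, D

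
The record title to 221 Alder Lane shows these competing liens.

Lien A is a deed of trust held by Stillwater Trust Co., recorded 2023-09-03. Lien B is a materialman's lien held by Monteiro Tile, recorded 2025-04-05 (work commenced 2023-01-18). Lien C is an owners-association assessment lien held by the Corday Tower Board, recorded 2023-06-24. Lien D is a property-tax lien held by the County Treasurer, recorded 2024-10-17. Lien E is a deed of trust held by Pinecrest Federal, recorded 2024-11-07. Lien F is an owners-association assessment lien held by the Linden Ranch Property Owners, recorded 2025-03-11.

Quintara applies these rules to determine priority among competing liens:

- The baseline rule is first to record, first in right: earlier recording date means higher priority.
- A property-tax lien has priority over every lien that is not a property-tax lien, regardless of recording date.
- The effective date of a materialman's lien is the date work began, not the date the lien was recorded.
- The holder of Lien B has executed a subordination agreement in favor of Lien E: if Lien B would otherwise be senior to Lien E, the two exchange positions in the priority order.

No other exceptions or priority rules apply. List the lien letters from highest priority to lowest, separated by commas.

D, E, C, A, B, F

Effective dates: B is treated as recorded 2023-01-18, the work-commencement date.
D, as a property-tax lien, has superpriority and ranks first.
Among the remaining liens, by effective date: B (2023-01-18), C (2023-06-24), A (2023-09-03), E (2024-11-07), F (2025-03-11).
B is senior to E before the subordination, so the two trade places.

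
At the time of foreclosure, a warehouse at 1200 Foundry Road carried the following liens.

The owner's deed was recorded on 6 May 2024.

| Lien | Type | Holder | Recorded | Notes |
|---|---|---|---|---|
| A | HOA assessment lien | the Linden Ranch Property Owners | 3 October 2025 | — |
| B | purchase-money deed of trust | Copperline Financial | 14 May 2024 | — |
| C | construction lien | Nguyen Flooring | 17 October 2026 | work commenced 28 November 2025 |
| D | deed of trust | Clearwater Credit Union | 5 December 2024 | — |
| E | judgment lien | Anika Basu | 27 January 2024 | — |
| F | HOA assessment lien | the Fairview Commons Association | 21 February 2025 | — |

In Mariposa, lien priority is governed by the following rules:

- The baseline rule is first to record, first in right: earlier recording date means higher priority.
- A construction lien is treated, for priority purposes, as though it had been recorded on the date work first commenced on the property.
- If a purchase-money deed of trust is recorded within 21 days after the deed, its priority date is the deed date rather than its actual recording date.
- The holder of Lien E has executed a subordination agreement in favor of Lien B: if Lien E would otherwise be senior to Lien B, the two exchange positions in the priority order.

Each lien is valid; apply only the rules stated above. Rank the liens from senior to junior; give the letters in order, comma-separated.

B, E, D, F, A, C

Adjusting effective dates: B was recorded within the 21-day window, so its effective date is the deed date 6 May 2024; C relates back to 28 November 2025 (work commenced).
Ordering by effective date: E (27 January 2024), B (6 May 2024), D (5 December 2024), F (21 February 2025), A (3 October 2025), C (28 November 2025).
E would otherwise be senior to B, so under the subordination agreement E and B exchange positions.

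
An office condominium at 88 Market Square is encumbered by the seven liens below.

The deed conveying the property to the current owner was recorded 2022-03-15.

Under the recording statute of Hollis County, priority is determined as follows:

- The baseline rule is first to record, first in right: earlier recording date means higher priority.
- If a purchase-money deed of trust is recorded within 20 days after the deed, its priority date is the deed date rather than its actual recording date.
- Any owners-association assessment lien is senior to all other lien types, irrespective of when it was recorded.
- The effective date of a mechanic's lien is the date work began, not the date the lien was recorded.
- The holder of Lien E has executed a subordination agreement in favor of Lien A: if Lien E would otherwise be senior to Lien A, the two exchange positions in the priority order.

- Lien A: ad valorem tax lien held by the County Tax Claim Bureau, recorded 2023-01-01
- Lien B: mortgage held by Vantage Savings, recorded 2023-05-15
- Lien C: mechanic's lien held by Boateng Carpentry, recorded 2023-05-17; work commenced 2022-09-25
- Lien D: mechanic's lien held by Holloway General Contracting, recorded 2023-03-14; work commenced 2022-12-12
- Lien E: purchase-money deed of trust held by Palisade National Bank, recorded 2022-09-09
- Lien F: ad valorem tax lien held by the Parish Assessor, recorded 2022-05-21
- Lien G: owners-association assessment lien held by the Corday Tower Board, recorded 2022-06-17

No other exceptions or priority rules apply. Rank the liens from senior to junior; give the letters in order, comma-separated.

G, F, A, C, D, E, B

Effective dates: C's effective date is 2022-09-25, when work began; D's effective date is 2022-12-12, when work began; E was recorded 178 days after the deed — beyond 20 days — so no relation-back applies.
G is an owners-association assessment lien, so it outranks all other liens regardless of date.
Ordering the rest by effective date: F (2022-05-21), E (2022-09-09), C (2022-09-25), D (2022-12-12), A (2023-01-01), B (2023-05-15).
The subordination applies — E was senior to A — so E and A swap.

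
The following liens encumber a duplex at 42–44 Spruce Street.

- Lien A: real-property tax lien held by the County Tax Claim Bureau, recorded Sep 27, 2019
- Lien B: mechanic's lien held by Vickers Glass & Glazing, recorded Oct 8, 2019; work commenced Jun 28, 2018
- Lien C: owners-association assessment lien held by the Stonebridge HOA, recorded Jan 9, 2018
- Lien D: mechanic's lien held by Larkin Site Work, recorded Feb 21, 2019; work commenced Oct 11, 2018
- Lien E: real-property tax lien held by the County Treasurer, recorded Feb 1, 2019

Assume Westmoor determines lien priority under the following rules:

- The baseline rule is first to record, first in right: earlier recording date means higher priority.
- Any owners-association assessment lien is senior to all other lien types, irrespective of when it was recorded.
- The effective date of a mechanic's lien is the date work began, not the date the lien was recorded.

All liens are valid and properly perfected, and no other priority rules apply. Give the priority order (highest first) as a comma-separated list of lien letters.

C, B, D, E, A

Effective dates: B is treated as recorded Jun 28, 2018, the work-commencement date; D's effective date is Oct 11, 2018, when work began.
C is an owners-association assessment lien, so it outranks all other liens regardless of date.
Remaining liens by effective date: B (Jun 28, 2018), D (Oct 11, 2018), E (Feb 1, 2019), A (Sep 27, 2019).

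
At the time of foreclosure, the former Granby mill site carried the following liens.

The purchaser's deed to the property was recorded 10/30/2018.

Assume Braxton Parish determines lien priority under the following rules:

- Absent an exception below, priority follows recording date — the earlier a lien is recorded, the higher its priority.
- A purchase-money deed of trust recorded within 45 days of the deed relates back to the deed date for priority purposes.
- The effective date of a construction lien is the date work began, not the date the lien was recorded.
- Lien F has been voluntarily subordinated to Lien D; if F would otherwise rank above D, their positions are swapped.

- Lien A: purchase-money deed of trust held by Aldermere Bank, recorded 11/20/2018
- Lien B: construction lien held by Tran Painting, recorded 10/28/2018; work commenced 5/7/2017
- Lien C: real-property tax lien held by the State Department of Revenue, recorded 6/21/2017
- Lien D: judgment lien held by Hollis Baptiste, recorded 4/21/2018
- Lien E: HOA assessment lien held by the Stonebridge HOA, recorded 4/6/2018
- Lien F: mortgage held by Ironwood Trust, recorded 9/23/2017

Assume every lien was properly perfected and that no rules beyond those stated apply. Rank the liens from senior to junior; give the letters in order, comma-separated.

Effective dates after the stated exceptions: A was recorded within the 45-day window, so its effective date is the deed date 10/30/2018; B is treated as recorded 5/7/2017, the work-commencement date.
Sorted by effective date: B (5/7/2017), C (6/21/2017), F (9/23/2017), E (4/6/2018), D (4/21/2018), A (10/30/2018).
The subordination applies — F was senior to D — so F and D swap.

B, C, D, E, F, A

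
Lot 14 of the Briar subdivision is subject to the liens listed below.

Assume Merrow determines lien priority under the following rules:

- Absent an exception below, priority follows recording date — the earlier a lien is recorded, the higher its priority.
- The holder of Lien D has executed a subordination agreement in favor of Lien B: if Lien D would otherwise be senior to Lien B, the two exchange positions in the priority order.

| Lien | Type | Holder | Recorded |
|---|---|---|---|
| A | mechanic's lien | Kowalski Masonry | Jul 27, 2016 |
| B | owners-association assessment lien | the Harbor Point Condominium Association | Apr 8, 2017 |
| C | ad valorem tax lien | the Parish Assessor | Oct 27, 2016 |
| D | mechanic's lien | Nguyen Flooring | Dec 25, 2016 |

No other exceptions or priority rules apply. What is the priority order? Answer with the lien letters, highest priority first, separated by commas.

By effective date: A (Jul 27, 2016), C (Oct 27, 2016), D (Dec 25, 2016), B (Apr 8, 2017).
D would otherwise be senior to B, so under the subordination agreement D and B exchange positions.

A, C, B, D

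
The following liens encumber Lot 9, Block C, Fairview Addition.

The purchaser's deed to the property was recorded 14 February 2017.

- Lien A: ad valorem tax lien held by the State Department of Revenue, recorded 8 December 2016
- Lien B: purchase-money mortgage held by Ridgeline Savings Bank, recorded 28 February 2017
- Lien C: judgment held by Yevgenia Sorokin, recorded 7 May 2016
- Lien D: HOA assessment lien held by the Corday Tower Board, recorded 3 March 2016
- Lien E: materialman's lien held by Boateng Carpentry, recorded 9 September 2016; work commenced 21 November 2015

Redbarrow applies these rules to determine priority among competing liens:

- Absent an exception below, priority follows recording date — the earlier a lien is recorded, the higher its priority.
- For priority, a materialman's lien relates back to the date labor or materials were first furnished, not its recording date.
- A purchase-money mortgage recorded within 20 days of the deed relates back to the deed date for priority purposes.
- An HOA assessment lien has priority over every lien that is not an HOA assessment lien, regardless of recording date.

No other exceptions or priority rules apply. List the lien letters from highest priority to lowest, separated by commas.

Effective dates: B was recorded within the 20-day window, so its effective date is the deed date 14 February 2017; E is treated as recorded 21 November 2015, the work-commencement date.
D, as an HOA assessment lien, has superpriority and ranks first.
Remaining liens by effective date: E (21 November 2015), C (7 May 2016), A (8 December 2016), B (14 February 2017).

D, E, C, A, B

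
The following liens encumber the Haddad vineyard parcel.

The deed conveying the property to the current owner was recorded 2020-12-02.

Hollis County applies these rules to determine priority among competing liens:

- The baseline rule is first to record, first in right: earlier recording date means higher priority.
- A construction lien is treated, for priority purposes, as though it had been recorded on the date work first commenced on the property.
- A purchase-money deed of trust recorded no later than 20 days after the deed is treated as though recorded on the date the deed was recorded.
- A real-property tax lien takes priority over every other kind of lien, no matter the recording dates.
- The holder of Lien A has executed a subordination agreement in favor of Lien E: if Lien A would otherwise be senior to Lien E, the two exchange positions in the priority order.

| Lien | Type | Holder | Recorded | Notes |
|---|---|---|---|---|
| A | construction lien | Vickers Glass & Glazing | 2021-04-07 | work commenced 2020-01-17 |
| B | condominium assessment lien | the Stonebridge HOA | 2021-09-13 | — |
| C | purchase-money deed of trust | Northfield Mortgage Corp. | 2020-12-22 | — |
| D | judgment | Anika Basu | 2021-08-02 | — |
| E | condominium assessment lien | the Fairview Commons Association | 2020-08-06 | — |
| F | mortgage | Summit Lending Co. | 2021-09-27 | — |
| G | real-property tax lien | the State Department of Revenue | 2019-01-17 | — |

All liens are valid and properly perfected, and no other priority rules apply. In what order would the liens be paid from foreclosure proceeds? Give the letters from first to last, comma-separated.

G, E, A, C, D, B, F

First, effective dates: A is treated as recorded 2020-01-17, the work-commencement date; C's effective date is the deed date, 2020-12-02.
G, as a real-property tax lien, has superpriority and ranks first.
Ordering the rest by effective date: A (2020-01-17), E (2020-08-06), C (2020-12-02), D (2021-08-02), B (2021-09-13), F (2021-09-27).
A is senior to E before the subordination, so the two trade places.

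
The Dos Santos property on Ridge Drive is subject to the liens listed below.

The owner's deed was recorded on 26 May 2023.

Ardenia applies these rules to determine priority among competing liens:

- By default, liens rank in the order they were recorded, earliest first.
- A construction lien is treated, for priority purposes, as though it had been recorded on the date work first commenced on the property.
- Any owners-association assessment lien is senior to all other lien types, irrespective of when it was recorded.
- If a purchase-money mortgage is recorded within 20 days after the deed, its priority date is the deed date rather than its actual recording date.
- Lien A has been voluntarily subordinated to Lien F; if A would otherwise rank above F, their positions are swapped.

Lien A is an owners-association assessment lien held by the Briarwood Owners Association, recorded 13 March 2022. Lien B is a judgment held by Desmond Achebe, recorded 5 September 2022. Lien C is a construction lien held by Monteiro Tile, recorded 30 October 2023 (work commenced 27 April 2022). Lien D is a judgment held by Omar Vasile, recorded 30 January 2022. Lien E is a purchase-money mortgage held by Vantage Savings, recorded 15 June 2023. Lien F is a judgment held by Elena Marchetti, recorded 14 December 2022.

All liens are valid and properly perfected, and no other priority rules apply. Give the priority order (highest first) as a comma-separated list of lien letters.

F, D, C, B, A, E

Adjusting effective dates: C relates back to 27 April 2022 (work commenced); E was recorded within the 20-day window, so its effective date is the deed date 26 May 2023.
A, as an owners-association assessment lien, has superpriority and ranks first.
The other liens, earliest effective date first: D (30 January 2022), C (27 April 2022), B (5 September 2022), F (14 December 2022), E (26 May 2023).
A would otherwise be senior to F, so under the subordination agreement A and F exchange positions.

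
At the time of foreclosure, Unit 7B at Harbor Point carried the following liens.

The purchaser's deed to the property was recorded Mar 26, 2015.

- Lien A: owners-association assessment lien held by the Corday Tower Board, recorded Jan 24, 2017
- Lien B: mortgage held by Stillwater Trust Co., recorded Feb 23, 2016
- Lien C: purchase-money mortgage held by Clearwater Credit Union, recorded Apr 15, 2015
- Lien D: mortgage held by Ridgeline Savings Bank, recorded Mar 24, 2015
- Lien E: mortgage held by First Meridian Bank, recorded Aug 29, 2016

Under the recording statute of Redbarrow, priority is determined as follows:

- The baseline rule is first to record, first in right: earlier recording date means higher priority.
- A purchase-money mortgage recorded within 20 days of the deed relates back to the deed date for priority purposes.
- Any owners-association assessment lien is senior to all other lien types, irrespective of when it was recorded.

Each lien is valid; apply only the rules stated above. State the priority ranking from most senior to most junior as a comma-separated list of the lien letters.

A, D, C, B, E

Adjusting effective dates: C relates back to the deed date Mar 26, 2015.
A, as an owners-association assessment lien, has superpriority and ranks first.
Remaining liens by effective date: D (Mar 24, 2015), C (Mar 26, 2015), B (Feb 23, 2016), E (Aug 29, 2016).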